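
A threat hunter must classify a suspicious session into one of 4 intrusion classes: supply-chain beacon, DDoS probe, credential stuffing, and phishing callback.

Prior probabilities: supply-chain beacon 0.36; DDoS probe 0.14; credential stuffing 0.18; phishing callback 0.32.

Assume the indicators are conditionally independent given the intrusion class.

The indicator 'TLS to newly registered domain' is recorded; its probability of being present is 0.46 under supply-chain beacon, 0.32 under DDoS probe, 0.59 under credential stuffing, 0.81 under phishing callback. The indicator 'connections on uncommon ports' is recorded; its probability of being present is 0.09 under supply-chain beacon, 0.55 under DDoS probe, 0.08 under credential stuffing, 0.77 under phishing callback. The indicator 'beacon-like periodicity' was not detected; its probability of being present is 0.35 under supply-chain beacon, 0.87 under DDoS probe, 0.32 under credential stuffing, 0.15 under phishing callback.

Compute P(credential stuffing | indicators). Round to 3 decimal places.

By Bayes' rule with conditional independence, the unnormalized weight for each hypothesis is prior × ∏ likelihoods (using 1 − P(present | H) for each absent indicator):
  supply-chain beacon: 0.36 × 0.46 × 0.09 × (1 − 0.35) = 0.0096876
  DDoS probe: 0.14 × 0.32 × 0.55 × (1 − 0.87) = 0.0032032
  credential stuffing: 0.18 × 0.59 × 0.08 × (1 − 0.32) = 0.0057773
  phishing callback: 0.32 × 0.81 × 0.77 × (1 − 0.15) = 0.16965
Marginal likelihood of the evidence = 0.18831.
P(credential stuffing | evidence) = 0.0057773 / 0.18831 ≈ 0.031.

0.031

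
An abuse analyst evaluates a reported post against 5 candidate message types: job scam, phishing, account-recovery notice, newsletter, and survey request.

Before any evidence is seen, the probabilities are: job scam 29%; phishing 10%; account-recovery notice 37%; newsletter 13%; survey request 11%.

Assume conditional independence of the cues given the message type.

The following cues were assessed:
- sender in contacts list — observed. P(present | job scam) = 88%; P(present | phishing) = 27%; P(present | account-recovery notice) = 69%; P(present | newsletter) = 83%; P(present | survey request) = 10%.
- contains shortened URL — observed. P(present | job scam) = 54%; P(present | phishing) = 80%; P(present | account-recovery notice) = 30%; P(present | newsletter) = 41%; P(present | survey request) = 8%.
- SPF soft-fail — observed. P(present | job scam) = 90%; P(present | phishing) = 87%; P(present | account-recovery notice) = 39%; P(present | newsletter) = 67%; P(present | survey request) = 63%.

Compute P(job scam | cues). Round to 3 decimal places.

0.611

By Bayes' rule with conditional independence, the unnormalized weight for each hypothesis is prior × ∏ likelihoods:
  job scam: 0.29 × 0.88 × 0.54 × 0.90 = 0.12403
  phishing: 0.10 × 0.27 × 0.80 × 0.87 = 0.018792
  account-recovery notice: 0.37 × 0.69 × 0.30 × 0.39 = 0.02987
  newsletter: 0.13 × 0.83 × 0.41 × 0.67 = 0.02964
  survey request: 0.11 × 0.10 × 0.08 × 0.63 = 0.0005544
The unnormalized weights sum to 0.20288.
P(job scam | evidence) = 0.12403 / 0.20288 ≈ 0.611.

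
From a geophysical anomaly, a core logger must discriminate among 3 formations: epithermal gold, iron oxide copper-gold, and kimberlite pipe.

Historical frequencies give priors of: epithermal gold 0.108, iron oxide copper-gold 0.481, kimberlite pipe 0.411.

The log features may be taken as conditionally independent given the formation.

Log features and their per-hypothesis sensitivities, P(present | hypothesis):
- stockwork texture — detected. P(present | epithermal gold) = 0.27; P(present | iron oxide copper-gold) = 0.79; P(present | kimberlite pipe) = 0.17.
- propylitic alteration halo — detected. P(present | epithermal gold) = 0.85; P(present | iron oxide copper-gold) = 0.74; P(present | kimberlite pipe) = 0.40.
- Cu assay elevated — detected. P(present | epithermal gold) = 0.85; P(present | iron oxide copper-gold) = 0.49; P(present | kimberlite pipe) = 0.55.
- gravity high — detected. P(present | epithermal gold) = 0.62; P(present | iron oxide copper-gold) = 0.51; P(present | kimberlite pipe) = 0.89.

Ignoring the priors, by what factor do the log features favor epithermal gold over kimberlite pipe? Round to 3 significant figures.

3.63

The Bayes factor is the ratio of the joint likelihoods of the log feature pattern under the two hypotheses.
  epithermal gold: 0.27 × 0.85 × 0.85 × 0.62 = 0.12095
  kimberlite pipe: 0.17 × 0.40 × 0.55 × 0.89 = 0.033286
Bayes factor = 0.12095 / 0.033286 ≈ 3.63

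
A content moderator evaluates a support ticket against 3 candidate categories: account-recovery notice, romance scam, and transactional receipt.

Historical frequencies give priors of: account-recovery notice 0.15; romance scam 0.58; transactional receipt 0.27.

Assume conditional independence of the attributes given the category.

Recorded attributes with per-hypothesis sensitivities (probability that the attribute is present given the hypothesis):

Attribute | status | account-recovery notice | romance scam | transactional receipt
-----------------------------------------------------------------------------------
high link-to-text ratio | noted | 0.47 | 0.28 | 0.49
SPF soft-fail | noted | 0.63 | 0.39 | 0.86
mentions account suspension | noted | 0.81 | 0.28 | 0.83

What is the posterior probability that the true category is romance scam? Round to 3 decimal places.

Multiply each prior by the joint likelihood of the attribute pattern:
  account-recovery notice: 0.15 × 0.47 × 0.63 × 0.81 = 0.035976
  romance scam: 0.58 × 0.28 × 0.39 × 0.28 = 0.017734
  transactional receipt: 0.27 × 0.49 × 0.86 × 0.83 = 0.094436
Marginal likelihood of the evidence = 0.14815.
P(romance scam | evidence) = 0.017734 / 0.14815 ≈ 0.120.

0.120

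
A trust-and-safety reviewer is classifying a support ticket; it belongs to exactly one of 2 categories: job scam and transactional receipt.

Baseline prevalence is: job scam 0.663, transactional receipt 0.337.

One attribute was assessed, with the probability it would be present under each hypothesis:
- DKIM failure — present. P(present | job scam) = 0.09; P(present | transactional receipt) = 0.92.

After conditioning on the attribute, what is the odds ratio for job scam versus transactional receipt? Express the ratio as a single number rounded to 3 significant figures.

0.192

Unnormalized posterior weight (prior times the attribute likelihood) for each of the two hypotheses:
  job scam: 0.663 × 0.09 = 0.05967
  transactional receipt: 0.337 × 0.92 = 0.31004
Odds(job scam : transactional receipt) = 0.05967 / 0.31004 ≈ 0.192.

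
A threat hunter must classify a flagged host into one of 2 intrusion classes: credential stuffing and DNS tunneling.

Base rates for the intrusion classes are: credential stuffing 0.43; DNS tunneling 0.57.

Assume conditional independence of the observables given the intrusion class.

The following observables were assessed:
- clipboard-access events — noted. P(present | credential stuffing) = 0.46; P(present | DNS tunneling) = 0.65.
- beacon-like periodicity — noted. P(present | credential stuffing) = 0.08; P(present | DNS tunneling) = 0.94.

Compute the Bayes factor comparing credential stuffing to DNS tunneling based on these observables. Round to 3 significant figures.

0.0602

The Bayes factor is the ratio of the joint likelihoods of the observable pattern under the two hypotheses.
  credential stuffing: 0.46 × 0.08 = 0.0368
  DNS tunneling: 0.65 × 0.94 = 0.611
Bayes factor = 0.0368 / 0.611 ≈ 0.0602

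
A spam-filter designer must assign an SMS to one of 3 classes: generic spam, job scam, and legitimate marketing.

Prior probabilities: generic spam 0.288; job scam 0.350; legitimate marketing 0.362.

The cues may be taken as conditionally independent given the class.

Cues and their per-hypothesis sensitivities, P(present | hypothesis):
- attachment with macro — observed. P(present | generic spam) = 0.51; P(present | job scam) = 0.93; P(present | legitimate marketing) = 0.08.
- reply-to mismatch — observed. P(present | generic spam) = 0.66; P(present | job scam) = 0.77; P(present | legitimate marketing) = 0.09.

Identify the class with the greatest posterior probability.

By Bayes' rule with conditional independence, the unnormalized weight for each hypothesis is prior × ∏ likelihoods:
  generic spam: 0.288 × 0.51 × 0.66 = 0.096941
  job scam: 0.350 × 0.93 × 0.77 = 0.25063
  legitimate marketing: 0.362 × 0.08 × 0.09 = 0.0026064
The unnormalized weights sum to 0.35018.
P(generic spam | evidence) ≈ 0.096941 / 0.35018 ≈ 0.277
P(job scam | evidence) ≈ 0.25063 / 0.35018 ≈ 0.716
P(legitimate marketing | evidence) ≈ 0.0026064 / 0.35018 ≈ 0.007
The largest is 0.716, so job scam is most probable.

job scam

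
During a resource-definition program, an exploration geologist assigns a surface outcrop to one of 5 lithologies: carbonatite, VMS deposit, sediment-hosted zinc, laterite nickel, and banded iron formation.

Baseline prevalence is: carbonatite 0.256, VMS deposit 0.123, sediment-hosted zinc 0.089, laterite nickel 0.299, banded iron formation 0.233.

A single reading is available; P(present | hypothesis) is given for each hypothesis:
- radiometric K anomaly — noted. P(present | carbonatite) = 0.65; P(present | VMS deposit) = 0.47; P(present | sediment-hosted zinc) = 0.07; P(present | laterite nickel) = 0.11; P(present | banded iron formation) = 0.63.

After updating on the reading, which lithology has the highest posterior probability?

carbonatite

Multiply each prior by the likelihood of the reading:
  carbonatite: 0.256 × 0.65 = 0.1664
  VMS deposit: 0.123 × 0.47 = 0.05781
  sediment-hosted zinc: 0.089 × 0.07 = 0.00623
  laterite nickel: 0.299 × 0.11 = 0.03289
  banded iron formation: 0.233 × 0.63 = 0.14679
The unnormalized weights sum to 0.41012.
P(carbonatite | evidence) ≈ 0.1664 / 0.41012 ≈ 0.406
P(VMS deposit | evidence) ≈ 0.05781 / 0.41012 ≈ 0.141
P(sediment-hosted zinc | evidence) ≈ 0.00623 / 0.41012 ≈ 0.015
P(laterite nickel | evidence) ≈ 0.03289 / 0.41012 ≈ 0.080
P(banded iron formation | evidence) ≈ 0.14679 / 0.41012 ≈ 0.358
The largest is 0.406, so carbonatite is most probable.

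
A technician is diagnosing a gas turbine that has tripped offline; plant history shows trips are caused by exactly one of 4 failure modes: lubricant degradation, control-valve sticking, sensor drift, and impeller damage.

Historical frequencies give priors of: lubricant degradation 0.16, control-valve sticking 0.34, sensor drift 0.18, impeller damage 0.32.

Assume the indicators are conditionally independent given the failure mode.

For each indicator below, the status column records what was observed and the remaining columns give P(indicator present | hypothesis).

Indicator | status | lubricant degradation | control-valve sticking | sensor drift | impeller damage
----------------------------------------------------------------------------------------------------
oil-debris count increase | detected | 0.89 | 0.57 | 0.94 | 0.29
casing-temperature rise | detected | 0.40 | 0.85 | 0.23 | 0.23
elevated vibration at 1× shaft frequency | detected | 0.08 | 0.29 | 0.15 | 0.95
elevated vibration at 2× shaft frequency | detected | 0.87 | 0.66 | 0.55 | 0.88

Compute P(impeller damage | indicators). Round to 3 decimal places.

For each hypothesis, the unnormalized posterior weight is prior × product of the indicator likelihoods:
  lubricant degradation: 0.16 × 0.89 × 0.40 × 0.08 × 0.87 = 0.0039644
  control-valve sticking: 0.34 × 0.57 × 0.85 × 0.29 × 0.66 = 0.031529
  sensor drift: 0.18 × 0.94 × 0.23 × 0.15 × 0.55 = 0.0032106
  impeller damage: 0.32 × 0.29 × 0.23 × 0.95 × 0.88 = 0.017844
Marginal likelihood of the evidence = 0.056548.
P(impeller damage | evidence) = 0.017844 / 0.056548 ≈ 0.316.

0.316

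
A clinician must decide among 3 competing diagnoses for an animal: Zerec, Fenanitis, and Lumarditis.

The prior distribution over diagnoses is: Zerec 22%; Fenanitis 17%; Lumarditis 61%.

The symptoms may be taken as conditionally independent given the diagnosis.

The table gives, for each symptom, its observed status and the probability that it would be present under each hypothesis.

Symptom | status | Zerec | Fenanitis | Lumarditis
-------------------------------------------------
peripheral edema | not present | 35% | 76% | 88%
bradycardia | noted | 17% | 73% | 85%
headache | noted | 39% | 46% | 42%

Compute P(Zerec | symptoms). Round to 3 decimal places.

0.192

For each hypothesis, the unnormalized posterior weight is prior × product of the symptom likelihoods (using 1 − P(present | H) for each absent symptom):
  Zerec: 0.22 × (1 − 0.35) × 0.17 × 0.39 = 0.0094809
  Fenanitis: 0.17 × (1 − 0.76) × 0.73 × 0.46 = 0.013701
  Lumarditis: 0.61 × (1 − 0.88) × 0.85 × 0.42 = 0.026132
Marginal likelihood of the evidence = 0.049314.
P(Zerec | evidence) = 0.0094809 / 0.049314 ≈ 0.192.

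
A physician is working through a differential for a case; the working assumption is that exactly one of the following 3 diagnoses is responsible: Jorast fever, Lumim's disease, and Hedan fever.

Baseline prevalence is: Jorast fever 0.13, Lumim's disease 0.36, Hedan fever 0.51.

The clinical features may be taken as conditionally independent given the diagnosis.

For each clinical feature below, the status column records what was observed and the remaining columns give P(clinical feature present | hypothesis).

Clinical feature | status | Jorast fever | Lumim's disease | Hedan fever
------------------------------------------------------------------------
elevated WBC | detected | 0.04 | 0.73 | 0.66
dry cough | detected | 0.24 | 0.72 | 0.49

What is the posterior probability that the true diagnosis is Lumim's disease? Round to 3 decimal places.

0.532

Multiply each prior by the joint likelihood of the clinical feature pattern:
  Jorast fever: 0.13 × 0.04 × 0.24 = 0.001248
  Lumim's disease: 0.36 × 0.73 × 0.72 = 0.18922
  Hedan fever: 0.51 × 0.66 × 0.49 = 0.16493
Marginal likelihood of the evidence = 0.3554.
P(Lumim's disease | evidence) = 0.18922 / 0.3554 ≈ 0.532.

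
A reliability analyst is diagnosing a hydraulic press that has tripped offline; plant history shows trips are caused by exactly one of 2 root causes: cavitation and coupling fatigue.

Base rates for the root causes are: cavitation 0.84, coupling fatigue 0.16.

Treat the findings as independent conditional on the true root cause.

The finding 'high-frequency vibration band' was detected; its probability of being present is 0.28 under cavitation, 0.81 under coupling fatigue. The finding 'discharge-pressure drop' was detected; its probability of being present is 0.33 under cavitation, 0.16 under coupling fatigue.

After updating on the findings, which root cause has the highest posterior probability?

cavitation

Multiply each prior by the joint likelihood of the evidence pattern:
  cavitation: 0.84 × 0.28 × 0.33 = 0.077616
  coupling fatigue: 0.16 × 0.81 × 0.16 = 0.020736
The unnormalized weights sum to 0.098352.
P(cavitation | evidence) ≈ 0.077616 / 0.098352 ≈ 0.789
P(coupling fatigue | evidence) ≈ 0.020736 / 0.098352 ≈ 0.211
The largest is 0.789, so cavitation is most probable.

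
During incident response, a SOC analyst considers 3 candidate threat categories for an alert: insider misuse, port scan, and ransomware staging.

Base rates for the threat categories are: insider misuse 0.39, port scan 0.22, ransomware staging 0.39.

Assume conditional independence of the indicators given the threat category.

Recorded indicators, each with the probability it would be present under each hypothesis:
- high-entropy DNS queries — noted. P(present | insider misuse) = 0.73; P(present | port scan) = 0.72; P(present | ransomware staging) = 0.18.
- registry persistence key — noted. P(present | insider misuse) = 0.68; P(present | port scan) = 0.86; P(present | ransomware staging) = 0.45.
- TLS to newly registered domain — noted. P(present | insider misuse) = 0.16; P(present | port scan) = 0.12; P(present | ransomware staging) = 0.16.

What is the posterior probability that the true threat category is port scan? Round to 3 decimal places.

0.312

For each hypothesis, the unnormalized posterior weight is prior × product of the indicator likelihoods:
  insider misuse: 0.39 × 0.73 × 0.68 × 0.16 = 0.030975
  port scan: 0.22 × 0.72 × 0.86 × 0.12 = 0.016347
  ransomware staging: 0.39 × 0.18 × 0.45 × 0.16 = 0.0050544
Normalizing constant Z = 0.030975 + 0.016347 + 0.0050544 = 0.052377.
P(port scan | evidence) = 0.016347 / 0.052377 ≈ 0.312.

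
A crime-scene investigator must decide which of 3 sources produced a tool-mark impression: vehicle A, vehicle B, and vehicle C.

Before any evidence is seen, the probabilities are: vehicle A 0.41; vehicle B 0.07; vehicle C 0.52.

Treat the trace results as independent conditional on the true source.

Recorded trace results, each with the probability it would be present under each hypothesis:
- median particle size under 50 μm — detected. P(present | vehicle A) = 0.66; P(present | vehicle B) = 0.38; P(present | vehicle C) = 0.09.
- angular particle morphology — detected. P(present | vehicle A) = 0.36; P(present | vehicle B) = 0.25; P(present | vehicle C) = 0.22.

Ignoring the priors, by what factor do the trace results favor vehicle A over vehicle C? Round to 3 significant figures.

12.0

The Bayes factor is the ratio of the joint likelihoods of the trace result pattern under the two hypotheses.
  vehicle A: 0.66 × 0.36 = 0.2376
  vehicle C: 0.09 × 0.22 = 0.0198
Bayes factor = 0.2376 / 0.0198 ≈ 12.0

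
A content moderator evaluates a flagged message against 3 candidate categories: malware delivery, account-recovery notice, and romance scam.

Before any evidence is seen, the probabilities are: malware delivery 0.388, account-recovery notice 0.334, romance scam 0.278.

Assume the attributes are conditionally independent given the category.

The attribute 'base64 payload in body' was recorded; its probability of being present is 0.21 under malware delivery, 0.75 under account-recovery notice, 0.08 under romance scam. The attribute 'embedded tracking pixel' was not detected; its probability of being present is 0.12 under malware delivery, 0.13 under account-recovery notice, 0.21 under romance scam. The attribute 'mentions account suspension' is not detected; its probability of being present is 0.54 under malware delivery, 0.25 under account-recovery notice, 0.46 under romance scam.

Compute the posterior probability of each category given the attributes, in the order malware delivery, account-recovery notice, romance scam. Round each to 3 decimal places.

0.160, 0.794, 0.046

Multiply each prior by the joint likelihood of the attribute pattern (using 1 − P(present | H) for each absent attribute):
  malware delivery: 0.388 × 0.21 × (1 − 0.12) × (1 − 0.54) = 0.032983
  account-recovery notice: 0.334 × 0.75 × (1 − 0.13) × (1 − 0.25) = 0.16345
  romance scam: 0.278 × 0.08 × (1 − 0.21) × (1 − 0.46) = 0.0094876
Normalizing constant Z = 0.032983 + 0.16345 + 0.0094876 = 0.20592.
P(malware delivery | evidence) = 0.032983 / 0.20592 ≈ 0.160
P(account-recovery notice | evidence) = 0.16345 / 0.20592 ≈ 0.794
P(romance scam | evidence) = 0.0094876 / 0.20592 ≈ 0.046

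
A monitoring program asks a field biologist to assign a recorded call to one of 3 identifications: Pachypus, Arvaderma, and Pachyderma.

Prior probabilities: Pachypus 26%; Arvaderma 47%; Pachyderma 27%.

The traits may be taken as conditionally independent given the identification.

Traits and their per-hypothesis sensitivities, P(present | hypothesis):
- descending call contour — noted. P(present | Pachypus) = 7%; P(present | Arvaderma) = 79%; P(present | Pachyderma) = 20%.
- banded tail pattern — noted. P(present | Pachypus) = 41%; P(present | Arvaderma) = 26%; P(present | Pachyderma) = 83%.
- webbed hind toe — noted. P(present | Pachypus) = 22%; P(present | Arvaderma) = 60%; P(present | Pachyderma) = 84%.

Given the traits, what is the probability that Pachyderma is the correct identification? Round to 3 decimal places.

For each hypothesis, the unnormalized posterior weight is prior × product of the trait likelihoods:
  Pachypus: 0.26 × 0.07 × 0.41 × 0.22 = 0.0016416
  Arvaderma: 0.47 × 0.79 × 0.26 × 0.60 = 0.057923
  Pachyderma: 0.27 × 0.20 × 0.83 × 0.84 = 0.037649
Normalizing constant Z = 0.0016416 + 0.057923 + 0.037649 = 0.097213.
P(Pachyderma | evidence) = 0.037649 / 0.097213 ≈ 0.387.

0.387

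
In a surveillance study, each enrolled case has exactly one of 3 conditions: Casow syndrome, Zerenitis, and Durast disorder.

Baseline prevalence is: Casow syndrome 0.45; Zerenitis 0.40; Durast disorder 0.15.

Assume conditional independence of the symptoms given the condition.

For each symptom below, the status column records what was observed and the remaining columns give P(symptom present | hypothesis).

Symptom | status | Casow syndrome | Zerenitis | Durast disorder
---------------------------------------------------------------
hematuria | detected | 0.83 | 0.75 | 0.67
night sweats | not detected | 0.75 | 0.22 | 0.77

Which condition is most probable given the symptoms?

Multiply each prior by the joint likelihood of the symptom pattern (using 1 − P(present | H) for each absent symptom):
  Casow syndrome: 0.45 × 0.83 × (1 − 0.75) = 0.093375
  Zerenitis: 0.40 × 0.75 × (1 − 0.22) = 0.234
  Durast disorder: 0.15 × 0.67 × (1 − 0.77) = 0.023115
Marginal likelihood of the evidence = 0.35049.
P(Casow syndrome | evidence) ≈ 0.093375 / 0.35049 ≈ 0.266
P(Zerenitis | evidence) ≈ 0.234 / 0.35049 ≈ 0.668
P(Durast disorder | evidence) ≈ 0.023115 / 0.35049 ≈ 0.066
The largest is 0.668, so Zerenitis is most probable.

Zerenitis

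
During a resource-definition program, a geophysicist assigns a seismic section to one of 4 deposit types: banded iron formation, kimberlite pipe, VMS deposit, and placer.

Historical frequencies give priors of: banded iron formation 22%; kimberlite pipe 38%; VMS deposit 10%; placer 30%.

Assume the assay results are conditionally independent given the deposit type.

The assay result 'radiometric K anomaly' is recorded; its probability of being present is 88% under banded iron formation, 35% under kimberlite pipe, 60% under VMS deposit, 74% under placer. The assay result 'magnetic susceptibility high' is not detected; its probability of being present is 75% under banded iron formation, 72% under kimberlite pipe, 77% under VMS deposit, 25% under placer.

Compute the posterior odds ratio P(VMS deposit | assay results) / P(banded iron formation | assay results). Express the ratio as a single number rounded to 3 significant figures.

0.285

The normalizing constant cancels in an odds ratio, so compute prior × likelihood for the two hypotheses only (using 1 − P(present | H) for each absent assay result):
  VMS deposit: 0.10 × 0.60 × (1 − 0.77) = 0.0138
  banded iron formation: 0.22 × 0.88 × (1 − 0.75) = 0.0484
Posterior odds = 0.0138 / 0.0484 ≈ 0.285.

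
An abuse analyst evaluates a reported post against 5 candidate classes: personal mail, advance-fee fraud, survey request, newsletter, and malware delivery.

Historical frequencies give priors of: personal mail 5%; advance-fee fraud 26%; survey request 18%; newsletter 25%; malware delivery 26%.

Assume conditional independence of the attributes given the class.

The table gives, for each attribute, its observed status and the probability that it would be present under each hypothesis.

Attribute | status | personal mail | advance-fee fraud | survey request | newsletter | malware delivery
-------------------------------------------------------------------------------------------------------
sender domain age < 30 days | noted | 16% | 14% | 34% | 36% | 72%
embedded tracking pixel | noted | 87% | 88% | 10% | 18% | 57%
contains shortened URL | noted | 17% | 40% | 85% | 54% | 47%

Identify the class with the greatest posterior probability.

malware delivery

For each hypothesis, the unnormalized posterior weight is prior × product of the attribute likelihoods:
  personal mail: 0.05 × 0.16 × 0.87 × 0.17 = 0.0011832
  advance-fee fraud: 0.26 × 0.14 × 0.88 × 0.40 = 0.012813
  survey request: 0.18 × 0.34 × 0.10 × 0.85 = 0.005202
  newsletter: 0.25 × 0.36 × 0.18 × 0.54 = 0.008748
  malware delivery: 0.26 × 0.72 × 0.57 × 0.47 = 0.050151
The unnormalized weights sum to 0.078097.
P(personal mail | evidence) ≈ 0.0011832 / 0.078097 ≈ 0.015
P(advance-fee fraud | evidence) ≈ 0.012813 / 0.078097 ≈ 0.164
P(survey request | evidence) ≈ 0.005202 / 0.078097 ≈ 0.067
P(newsletter | evidence) ≈ 0.008748 / 0.078097 ≈ 0.112
P(malware delivery | evidence) ≈ 0.050151 / 0.078097 ≈ 0.642
The largest is 0.642, so malware delivery is most probable.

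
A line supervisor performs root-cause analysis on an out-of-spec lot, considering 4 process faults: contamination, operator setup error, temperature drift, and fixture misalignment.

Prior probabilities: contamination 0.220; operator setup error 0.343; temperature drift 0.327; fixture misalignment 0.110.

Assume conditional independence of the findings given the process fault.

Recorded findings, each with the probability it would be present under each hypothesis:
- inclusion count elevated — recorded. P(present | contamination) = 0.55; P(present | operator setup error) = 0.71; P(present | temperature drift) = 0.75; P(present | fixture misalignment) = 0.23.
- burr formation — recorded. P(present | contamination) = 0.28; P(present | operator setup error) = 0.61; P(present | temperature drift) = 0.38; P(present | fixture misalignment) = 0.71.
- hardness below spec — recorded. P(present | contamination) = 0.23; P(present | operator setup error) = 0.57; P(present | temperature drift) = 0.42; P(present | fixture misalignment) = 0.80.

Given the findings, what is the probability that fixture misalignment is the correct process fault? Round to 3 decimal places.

0.098

For each hypothesis, the unnormalized posterior weight is prior × product of the finding likelihoods:
  contamination: 0.220 × 0.55 × 0.28 × 0.23 = 0.0077924
  operator setup error: 0.343 × 0.71 × 0.61 × 0.57 = 0.084675
  temperature drift: 0.327 × 0.75 × 0.38 × 0.42 = 0.039142
  fixture misalignment: 0.110 × 0.23 × 0.71 × 0.80 = 0.01437
The unnormalized weights sum to 0.14598.
P(fixture misalignment | evidence) = 0.01437 / 0.14598 ≈ 0.098.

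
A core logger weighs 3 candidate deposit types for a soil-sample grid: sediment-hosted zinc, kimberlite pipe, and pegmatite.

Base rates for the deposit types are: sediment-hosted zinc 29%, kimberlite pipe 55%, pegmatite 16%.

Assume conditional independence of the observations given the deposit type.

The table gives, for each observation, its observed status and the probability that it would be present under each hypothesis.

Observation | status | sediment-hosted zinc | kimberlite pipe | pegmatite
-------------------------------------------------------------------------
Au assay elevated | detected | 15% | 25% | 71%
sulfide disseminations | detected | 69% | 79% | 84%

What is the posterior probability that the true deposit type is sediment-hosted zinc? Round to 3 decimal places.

For each hypothesis, the unnormalized posterior weight is prior × product of the observation likelihoods:
  sediment-hosted zinc: 0.29 × 0.15 × 0.69 = 0.030015
  kimberlite pipe: 0.55 × 0.25 × 0.79 = 0.10863
  pegmatite: 0.16 × 0.71 × 0.84 = 0.095424
The unnormalized weights sum to 0.23406.
P(sediment-hosted zinc | evidence) = 0.030015 / 0.23406 ≈ 0.128.

0.128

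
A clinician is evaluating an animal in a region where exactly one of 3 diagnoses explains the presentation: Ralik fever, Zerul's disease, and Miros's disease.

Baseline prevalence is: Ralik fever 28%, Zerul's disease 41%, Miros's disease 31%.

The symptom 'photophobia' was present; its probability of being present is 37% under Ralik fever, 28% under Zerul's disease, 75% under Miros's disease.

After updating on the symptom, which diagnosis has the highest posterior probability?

Miros's disease

Multiply each prior by the likelihood of the symptom:
  Ralik fever: 0.28 × 0.37 = 0.1036
  Zerul's disease: 0.41 × 0.28 = 0.1148
  Miros's disease: 0.31 × 0.75 = 0.2325
Marginal likelihood of the evidence = 0.4509.
P(Ralik fever | evidence) ≈ 0.1036 / 0.4509 ≈ 0.230
P(Zerul's disease | evidence) ≈ 0.1148 / 0.4509 ≈ 0.255
P(Miros's disease | evidence) ≈ 0.2325 / 0.4509 ≈ 0.516
The largest is 0.516, so Miros's disease is most probable.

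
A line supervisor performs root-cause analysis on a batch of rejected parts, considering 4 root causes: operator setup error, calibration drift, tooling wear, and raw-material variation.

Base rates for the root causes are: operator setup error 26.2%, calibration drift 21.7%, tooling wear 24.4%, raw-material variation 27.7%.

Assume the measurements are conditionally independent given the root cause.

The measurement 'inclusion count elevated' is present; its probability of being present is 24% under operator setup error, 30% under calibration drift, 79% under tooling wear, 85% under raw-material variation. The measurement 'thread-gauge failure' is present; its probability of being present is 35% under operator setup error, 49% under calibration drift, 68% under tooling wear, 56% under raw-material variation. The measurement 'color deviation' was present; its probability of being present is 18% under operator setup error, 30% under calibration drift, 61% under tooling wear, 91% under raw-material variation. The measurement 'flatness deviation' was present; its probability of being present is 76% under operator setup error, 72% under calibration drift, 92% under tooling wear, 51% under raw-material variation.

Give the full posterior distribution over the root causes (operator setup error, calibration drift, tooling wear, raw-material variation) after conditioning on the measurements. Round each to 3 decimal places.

0.021, 0.048, 0.509, 0.423

By Bayes' rule with conditional independence, the unnormalized weight for each hypothesis is prior × ∏ likelihoods:
  operator setup error: 0.262 × 0.24 × 0.35 × 0.18 × 0.76 = 0.0030107
  calibration drift: 0.217 × 0.30 × 0.49 × 0.30 × 0.72 = 0.0068902
  tooling wear: 0.244 × 0.79 × 0.68 × 0.61 × 0.92 = 0.07356
  raw-material variation: 0.277 × 0.85 × 0.56 × 0.91 × 0.51 = 0.061193
Normalizing constant Z = 0.0030107 + 0.0068902 + 0.07356 + 0.061193 = 0.14465.
P(operator setup error | evidence) = 0.0030107 / 0.14465 ≈ 0.021
P(calibration drift | evidence) = 0.0068902 / 0.14465 ≈ 0.048
P(tooling wear | evidence) = 0.07356 / 0.14465 ≈ 0.509
P(raw-material variation | evidence) = 0.061193 / 0.14465 ≈ 0.423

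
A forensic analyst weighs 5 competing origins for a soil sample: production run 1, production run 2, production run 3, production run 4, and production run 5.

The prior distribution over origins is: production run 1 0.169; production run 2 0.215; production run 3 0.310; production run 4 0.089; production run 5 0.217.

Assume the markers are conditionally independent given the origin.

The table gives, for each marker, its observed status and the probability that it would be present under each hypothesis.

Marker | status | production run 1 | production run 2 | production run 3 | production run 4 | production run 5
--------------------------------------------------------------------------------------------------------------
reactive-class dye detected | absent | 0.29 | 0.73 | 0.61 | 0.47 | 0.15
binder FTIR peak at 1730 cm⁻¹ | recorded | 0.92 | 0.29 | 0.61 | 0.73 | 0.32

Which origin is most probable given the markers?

For each hypothesis, the unnormalized posterior weight is prior × product of the marker likelihoods (using 1 − P(present | H) for each absent marker):
  production run 1: 0.169 × (1 − 0.29) × 0.92 = 0.11039
  production run 2: 0.215 × (1 − 0.73) × 0.29 = 0.016834
  production run 3: 0.310 × (1 − 0.61) × 0.61 = 0.073749
  production run 4: 0.089 × (1 − 0.47) × 0.73 = 0.034434
  production run 5: 0.217 × (1 − 0.15) × 0.32 = 0.059024
The unnormalized weights sum to 0.29443.
P(production run 1 | evidence) ≈ 0.11039 / 0.29443 ≈ 0.375
P(production run 2 | evidence) ≈ 0.016834 / 0.29443 ≈ 0.057
P(production run 3 | evidence) ≈ 0.073749 / 0.29443 ≈ 0.250
P(production run 4 | evidence) ≈ 0.034434 / 0.29443 ≈ 0.117
P(production run 5 | evidence) ≈ 0.059024 / 0.29443 ≈ 0.200
The largest is 0.375, so production run 1 is most probable.

production run 1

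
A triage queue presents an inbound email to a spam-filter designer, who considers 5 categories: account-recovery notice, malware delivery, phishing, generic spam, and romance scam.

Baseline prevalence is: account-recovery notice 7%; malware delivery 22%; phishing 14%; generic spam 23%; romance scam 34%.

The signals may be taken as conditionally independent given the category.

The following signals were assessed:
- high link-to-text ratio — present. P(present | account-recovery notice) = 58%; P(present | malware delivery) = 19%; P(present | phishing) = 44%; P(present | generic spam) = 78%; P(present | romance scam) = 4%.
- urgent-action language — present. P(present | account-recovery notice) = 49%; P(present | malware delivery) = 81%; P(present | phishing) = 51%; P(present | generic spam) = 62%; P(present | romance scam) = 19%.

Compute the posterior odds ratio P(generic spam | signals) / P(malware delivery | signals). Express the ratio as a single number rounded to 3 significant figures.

Posterior odds equal prior odds times the likelihood ratio; only the two competing hypotheses matter.
  generic spam: 0.23 × 0.78 × 0.62 = 0.11123
  malware delivery: 0.22 × 0.19 × 0.81 = 0.033858
Posterior odds = 0.11123 / 0.033858 ≈ 3.29.

3.29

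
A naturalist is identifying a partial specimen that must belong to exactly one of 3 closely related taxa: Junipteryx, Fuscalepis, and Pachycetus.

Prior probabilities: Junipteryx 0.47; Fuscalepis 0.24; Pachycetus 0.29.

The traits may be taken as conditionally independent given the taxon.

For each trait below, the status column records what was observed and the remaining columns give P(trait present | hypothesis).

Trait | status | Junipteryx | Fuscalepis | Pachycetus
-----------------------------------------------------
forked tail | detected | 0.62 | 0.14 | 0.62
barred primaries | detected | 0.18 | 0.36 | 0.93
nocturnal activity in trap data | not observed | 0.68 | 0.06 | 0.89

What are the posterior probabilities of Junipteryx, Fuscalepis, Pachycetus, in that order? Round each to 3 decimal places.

0.361, 0.244, 0.395

For each hypothesis, the unnormalized posterior weight is prior × product of the trait likelihoods (using 1 − P(present | H) for each absent trait):
  Junipteryx: 0.47 × 0.62 × 0.18 × (1 − 0.68) = 0.016785
  Fuscalepis: 0.24 × 0.14 × 0.36 × (1 − 0.06) = 0.01137
  Pachycetus: 0.29 × 0.62 × 0.93 × (1 − 0.89) = 0.018394
Marginal likelihood of the evidence = 0.046548.
P(Junipteryx | evidence) = 0.016785 / 0.046548 ≈ 0.361
P(Fuscalepis | evidence) = 0.01137 / 0.046548 ≈ 0.244
P(Pachycetus | evidence) = 0.018394 / 0.046548 ≈ 0.395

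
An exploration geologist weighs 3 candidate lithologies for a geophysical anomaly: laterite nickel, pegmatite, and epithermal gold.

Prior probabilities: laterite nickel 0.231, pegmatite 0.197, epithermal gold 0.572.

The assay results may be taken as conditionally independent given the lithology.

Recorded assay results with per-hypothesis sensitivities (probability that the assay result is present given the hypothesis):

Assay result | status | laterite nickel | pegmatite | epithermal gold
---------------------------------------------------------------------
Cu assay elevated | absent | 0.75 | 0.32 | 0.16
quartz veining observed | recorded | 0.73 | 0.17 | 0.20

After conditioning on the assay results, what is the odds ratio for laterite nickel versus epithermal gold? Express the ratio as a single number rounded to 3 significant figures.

The normalizing constant cancels in an odds ratio, so compute prior × likelihood for the two hypotheses only (using 1 − P(present | H) for each absent assay result):
  laterite nickel: 0.231 × (1 − 0.75) × 0.73 = 0.042158
  epithermal gold: 0.572 × (1 − 0.16) × 0.20 = 0.096096
Posterior odds = 0.042158 / 0.096096 ≈ 0.439.

0.439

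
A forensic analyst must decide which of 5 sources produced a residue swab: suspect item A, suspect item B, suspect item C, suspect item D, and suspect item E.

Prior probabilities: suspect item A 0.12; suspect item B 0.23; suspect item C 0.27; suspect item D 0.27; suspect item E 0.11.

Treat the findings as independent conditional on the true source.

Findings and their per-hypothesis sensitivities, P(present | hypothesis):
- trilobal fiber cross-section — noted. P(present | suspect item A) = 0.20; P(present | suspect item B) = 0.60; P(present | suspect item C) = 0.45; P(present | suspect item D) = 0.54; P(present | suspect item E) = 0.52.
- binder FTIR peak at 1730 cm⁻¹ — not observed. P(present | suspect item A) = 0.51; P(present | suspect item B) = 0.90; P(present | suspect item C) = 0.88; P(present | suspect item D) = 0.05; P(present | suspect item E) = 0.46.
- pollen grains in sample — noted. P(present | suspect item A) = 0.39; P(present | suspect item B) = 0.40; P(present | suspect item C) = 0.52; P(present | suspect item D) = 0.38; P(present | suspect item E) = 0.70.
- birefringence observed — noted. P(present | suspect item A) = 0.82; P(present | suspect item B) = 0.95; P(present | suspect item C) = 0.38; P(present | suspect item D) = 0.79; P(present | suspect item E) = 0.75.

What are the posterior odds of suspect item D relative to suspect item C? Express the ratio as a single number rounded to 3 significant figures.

Posterior odds equal prior odds times the likelihood ratio; only the two competing hypotheses matter (using 1 − P(present | H) for each absent finding).
  suspect item D: 0.27 × 0.54 × (1 − 0.05) × 0.38 × 0.79 = 0.041581
  suspect item C: 0.27 × 0.45 × (1 − 0.88) × 0.52 × 0.38 = 0.002881
Posterior odds = 0.041581 / 0.002881 ≈ 14.4.

14.4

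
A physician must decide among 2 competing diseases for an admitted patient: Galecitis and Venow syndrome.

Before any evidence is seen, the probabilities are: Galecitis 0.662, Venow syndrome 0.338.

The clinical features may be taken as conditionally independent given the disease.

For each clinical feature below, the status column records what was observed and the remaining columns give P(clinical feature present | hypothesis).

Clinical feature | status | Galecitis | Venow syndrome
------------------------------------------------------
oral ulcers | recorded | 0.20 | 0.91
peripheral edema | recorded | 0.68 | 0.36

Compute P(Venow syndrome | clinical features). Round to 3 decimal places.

0.552

For each hypothesis, the unnormalized posterior weight is prior × product of the clinical feature likelihoods:
  Galecitis: 0.662 × 0.20 × 0.68 = 0.090032
  Venow syndrome: 0.338 × 0.91 × 0.36 = 0.11073
The unnormalized weights sum to 0.20076.
P(Venow syndrome | evidence) = 0.11073 / 0.20076 ≈ 0.552.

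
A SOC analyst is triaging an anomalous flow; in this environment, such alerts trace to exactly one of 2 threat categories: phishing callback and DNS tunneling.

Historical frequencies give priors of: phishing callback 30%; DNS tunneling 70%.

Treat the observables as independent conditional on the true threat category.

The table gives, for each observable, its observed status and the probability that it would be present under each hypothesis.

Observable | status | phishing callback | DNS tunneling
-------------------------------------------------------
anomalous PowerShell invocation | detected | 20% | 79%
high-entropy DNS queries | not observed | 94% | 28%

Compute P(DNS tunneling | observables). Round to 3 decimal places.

0.991

Multiply each prior by the joint likelihood of the observable pattern (using 1 − P(present | H) for each absent observable):
  phishing callback: 0.30 × 0.20 × (1 − 0.94) = 0.0036
  DNS tunneling: 0.70 × 0.79 × (1 − 0.28) = 0.39816
The unnormalized weights sum to 0.40176.
P(DNS tunneling | evidence) = 0.39816 / 0.40176 ≈ 0.991.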